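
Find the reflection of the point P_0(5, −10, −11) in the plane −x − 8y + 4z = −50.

With n = (−1, −8, 4), the signed offset is (n·P_0 − (-50))/|n|² = 81/81 = 1.
P_0' = P_0 − 2t·n = (5, −10, −11) − 2·(−1, −8, 4) = (7, 6, −19).

(7, 6, -19)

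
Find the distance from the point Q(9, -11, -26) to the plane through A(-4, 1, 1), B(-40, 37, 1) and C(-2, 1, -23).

15/17

AB = (-36, 36, 0) and AC = (2, 0, -24), so a normal is n = AB × AC = (-864, -864, -72).
Then n·(9, -11, -26) - 2520 = 1080.
|n| = √(746496 + 746496 + 5184) = 1224, so the distance is |1080|/1224 = 15/17.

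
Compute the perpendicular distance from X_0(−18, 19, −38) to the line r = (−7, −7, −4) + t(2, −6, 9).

Direction vector d = (2, −6, 9).
AP = (−11, 26, −34), and AP × d = (30, 31, 14).
|AP × d|² = 2057 and |d|² = 121, so the distance is √(2057/121) = √17.

√17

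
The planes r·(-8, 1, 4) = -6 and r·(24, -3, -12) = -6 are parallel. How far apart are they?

Divide the second equation by -3 to match normals: -8x + y + 4z = 2.
Both planes have normal n = (-8, 1, 4), |n| = 9. Any point on the first plane is at distance |2 − (-6)|/|n| = 8/9 from the second.

8/9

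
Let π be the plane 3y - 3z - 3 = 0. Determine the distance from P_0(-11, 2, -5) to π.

d = |3·2 + (-3)·(-5) − 3| / √(0 + 9 + 9) = |18| / (3√2) = 3√2.

3√2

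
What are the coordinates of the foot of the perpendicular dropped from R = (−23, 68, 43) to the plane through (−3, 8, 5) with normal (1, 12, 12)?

(-27, 20, -5)

n = (1, 12, 12), |n|² = 289, and n·R − 153 = 1156.
t = 1156/289 = 4, so the foot is R − t·n = (−23, 68, 43) − 4·(1, 12, 12) = (−27, 20, −5).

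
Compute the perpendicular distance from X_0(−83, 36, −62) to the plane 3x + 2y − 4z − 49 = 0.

22/√29

Normal vector n = (3, 2, −4), and n·(−83, 36, −62) − 49 = 22.
|n| = √(9 + 4 + 16) = √29, so the distance is |22|/√29 = 22√29/29.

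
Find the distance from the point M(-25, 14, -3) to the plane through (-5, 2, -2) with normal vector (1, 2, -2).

The plane has equation n·(r − (-5, 2, -2)) = 0, i.e. n·r = 3.
n = (1, 2, -2); n·P − 3 = 6; |n| = 3; distance = 6/3 = 2.

2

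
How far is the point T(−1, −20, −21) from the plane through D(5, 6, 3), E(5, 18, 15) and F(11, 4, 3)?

DE = (0, 12, 12) and DF = (6, −2, 0), so a normal is n = DE × DF = (24, 72, −72).
Then n·(−1, −20, −21) − 336 = −288.
|n| = √(576 + 5184 + 5184) = 24√19, so the distance is |-288|/(24√19) = 12√19/19.

12√19/19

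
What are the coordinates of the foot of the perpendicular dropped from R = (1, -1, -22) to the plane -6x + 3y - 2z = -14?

n = (-6, 3, -2), |n|² = 49, and n·R − (-14) = 49.
t = 49/49 = 1, so the foot is R − t·n = (1, -1, -22) − 1·(-6, 3, -2) = (7, -4, -20).

(7, -4, -20)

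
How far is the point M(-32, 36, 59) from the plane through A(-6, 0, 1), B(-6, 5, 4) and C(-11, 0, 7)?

AB = (0, 5, 3) and AC = (-5, 0, 6), so a normal is n = AB × AC = (30, -15, 25).
n = (30, -15, 25); n·P − (-155) = 130; |n| = 5√70; distance = 130/(5√70) = 26/√70.

13√70/35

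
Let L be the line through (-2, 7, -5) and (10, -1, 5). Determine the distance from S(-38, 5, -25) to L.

6√13

A direction vector is d = (12, -8, 10).
AP = (-36, -2, -20); AP·d = -616, |AP|² = 1700, |d|² = 308.
distance² = |AP|² − (AP·d)²/|d|² = 1700 − 379456/308 = 468, so the distance is 6√13.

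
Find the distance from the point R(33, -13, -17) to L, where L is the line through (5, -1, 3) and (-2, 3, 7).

4√2

A direction vector is d = (-7, 4, 4).
AP = (28, -12, -20); AP·d = -324, |AP|² = 1328, |d|² = 81.
distance² = |AP|² − (AP·d)²/|d|² = 1328 − 104976/81 = 32, so the distance is 4√2.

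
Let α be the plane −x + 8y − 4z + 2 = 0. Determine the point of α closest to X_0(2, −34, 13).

The perpendicular from X_0 has direction n = (−1, 8, −4): r = (2, −34, 13) + λ(−1, 8, −4).
Substitute into the plane: n·(X_0 + λn) = -2 gives -326 + 81λ = -2, so λ = 4.
Foot = (2, −34, 13) + 4·(−1, 8, −4) = (−2, −2, −3).

(-2, -2, -3)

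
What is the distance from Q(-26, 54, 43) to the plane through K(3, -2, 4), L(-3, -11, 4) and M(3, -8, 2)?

KL = (-6, -9, 0) and KM = (0, -6, -2), so a normal is n = KL × KM = (18, -12, 36).
d = |18·(-26) + (-12)·54 + 36·43 − 222| / √(324 + 144 + 1296) = |210| / 42 = 5.

5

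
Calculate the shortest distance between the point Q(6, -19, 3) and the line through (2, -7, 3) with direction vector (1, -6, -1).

2√2

Direction vector d = (1, -6, -1).
AP = (4, -12, 0); AP·d = 76, |AP|² = 160, |d|² = 38.
distance² = |AP|² − (AP·d)²/|d|² = 160 − 5776/38 = 8, so the distance is 2√2.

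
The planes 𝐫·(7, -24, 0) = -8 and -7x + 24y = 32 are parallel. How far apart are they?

Divide the second equation by -1 to match normals: 7x - 24y = -32.
Both planes have normal n = (7, -24, 0), |n| = 25. Any point on the first plane is at distance |(-32) − (-8)|/|n| = 24/25 from the second.

24/25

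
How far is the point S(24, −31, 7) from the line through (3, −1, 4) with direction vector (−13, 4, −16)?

3√101

Direction vector d = (−13, 4, −16).
AP = (21, −30, 3); AP·d = -441, |AP|² = 1350, |d|² = 441.
distance² = |AP|² − (AP·d)²/|d|² = 1350 − 194481/441 = 909, so the distance is 3√101.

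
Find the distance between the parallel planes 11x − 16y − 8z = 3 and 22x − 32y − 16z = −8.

Divide the second equation by 2 to match normals: 11x − 16y − 8z = -4.
With common normal n = (11, −16, −8) (|n| = 21), the distance is |3 − (-4)|/|n| = 7/21 = 1/3.

1/3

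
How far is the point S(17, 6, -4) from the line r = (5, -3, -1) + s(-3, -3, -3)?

Direction vector d = (-3, -3, -3).
AP = (12, 9, -3); AP·d = -54, |AP|² = 234, |d|² = 27.
distance² = |AP|² − (AP·d)²/|d|² = 234 − 2916/27 = 126, so the distance is 3√14.

3√14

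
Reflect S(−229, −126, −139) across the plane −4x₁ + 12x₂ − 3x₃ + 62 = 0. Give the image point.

(-3049/13, -1422/13, -1861/13)

With n = (−4, 12, −3), the signed offset is (n·S − (-62))/|n|² = -117/169 = -9/13.
S' = S − 2t·n = (−229, −126, −139) − (-18/13)·(−4, 12, −3) = (−3049/13, −1422/13, −1861/13).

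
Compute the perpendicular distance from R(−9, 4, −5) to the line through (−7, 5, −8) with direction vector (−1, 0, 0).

Direction vector d = (−1, 0, 0).
AP = (−2, −1, 3), and AP × d = (0, −3, −1).
|AP × d|² = 10 and |d|² = 1, so the distance is √10.

√10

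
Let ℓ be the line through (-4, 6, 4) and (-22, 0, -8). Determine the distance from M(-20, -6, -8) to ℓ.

A direction vector is d = (-18, -6, -12).
AP = (-16, -12, -12); AP·d = 504, |AP|² = 544, |d|² = 504.
distance² = |AP|² − (AP·d)²/|d|² = 544 − 254016/504 = 40, so the distance is 2√10.

2√10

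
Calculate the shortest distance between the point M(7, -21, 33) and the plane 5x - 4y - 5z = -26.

Normal vector n = (5, -4, -5), and n·(7, -21, 33) - (-26) = -20.
|n| = √(25 + 16 + 25) = √66, so the distance is |-20|/√66 = 20/√66.

20/√66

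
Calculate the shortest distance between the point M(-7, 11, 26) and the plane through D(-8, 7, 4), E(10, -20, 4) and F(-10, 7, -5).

1

DE = (18, -27, 0) and DF = (-2, 0, -9), so a normal is n = DE × DF = (243, 162, -54).
d = |243·(-7) + 162·11 + (-54)·26 − (-1026)| / √(59049 + 26244 + 2916) = |-297| / 297 = 1.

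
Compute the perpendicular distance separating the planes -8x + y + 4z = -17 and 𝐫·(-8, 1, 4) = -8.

1

Both planes have normal n = (-8, 1, 4), |n| = 9. Any point on the first plane is at distance |(-8) − (-17)|/|n| = 9/9 = 1 from the second.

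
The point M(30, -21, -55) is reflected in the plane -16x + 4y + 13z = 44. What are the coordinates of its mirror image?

n = (-16, 4, 13), |n|² = 441, n·M − 44 = -1323, so t = -1323/441 = -3.
Foot F = M − (-3)·n = (-18, -9, -16); the reflection is 2F − M = (-66, 3, 23).

(-66, 3, 23)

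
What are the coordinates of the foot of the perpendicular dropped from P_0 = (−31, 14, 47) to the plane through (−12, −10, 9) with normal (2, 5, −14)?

n = (2, 5, −14), |n|² = 225, and n·P_0 − (-200) = -450.
t = -450/225 = -2, so the foot is P_0 − t·n = (−31, 14, 47) − (-2)·(2, 5, −14) = (−27, 24, 19).

(-27, 24, 19)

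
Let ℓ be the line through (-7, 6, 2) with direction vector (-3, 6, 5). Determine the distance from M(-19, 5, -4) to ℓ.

Direction vector d = (-3, 6, 5).
AP = (-12, -1, -6); AP·d = 0, |AP|² = 181, |d|² = 70.
distance² = |AP|² − (AP·d)²/|d|² = 181 − 0/70 = 181, so the distance is √181.

√181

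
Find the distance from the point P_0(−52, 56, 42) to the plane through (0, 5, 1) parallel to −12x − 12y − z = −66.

Parallel planes share the normal n = (−12, −12, −1); since (0, 5, 1) lies on the plane, its equation is −12x − 12y − z = -61.
Then n·(−52, 56, 42) − (−61) = −29.
|n| = √(144 + 144 + 1) = 17, so the distance is |-29|/17 = 29/17.

29/17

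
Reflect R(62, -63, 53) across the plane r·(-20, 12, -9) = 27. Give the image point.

(-98, 33, -19)

With n = (-20, 12, -9), the signed offset is (n·R − 27)/|n|² = -2500/625 = -4.
R' = R − 2t·n = (62, -63, 53) − (-8)·(-20, 12, -9) = (-98, 33, -19).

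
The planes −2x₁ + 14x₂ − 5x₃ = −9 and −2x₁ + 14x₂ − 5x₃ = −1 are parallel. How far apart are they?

Both planes have normal n = (−2, 14, −5), |n| = 15. Any point on the first plane is at distance |(-1) − (-9)|/|n| = 8/15 from the second.

8/15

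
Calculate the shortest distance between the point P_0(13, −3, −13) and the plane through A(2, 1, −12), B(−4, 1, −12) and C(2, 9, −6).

8/5

AB = (−6, 0, 0) and AC = (0, 8, 6), so a normal is n = AB × AC = (0, 36, −48).
n = (0, 36, −48); n·P − 612 = -96; |n| = 60; distance = 96/60 = 8/5.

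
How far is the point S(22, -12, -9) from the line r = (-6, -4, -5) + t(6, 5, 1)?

2√154

Direction vector d = (6, 5, 1).
AP = (28, -8, -4); AP·d = 124, |AP|² = 864, |d|² = 62.
distance² = |AP|² − (AP·d)²/|d|² = 864 − 15376/62 = 616, so the distance is 2√154.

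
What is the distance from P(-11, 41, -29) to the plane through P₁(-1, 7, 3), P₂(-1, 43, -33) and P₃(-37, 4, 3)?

P₁P₂ = (0, 36, -36) and P₁P₃ = (-36, -3, 0), so a normal is n = P₁P₂ × P₁P₃ = (-108, 1296, 1296).
Then n·(-11, 41, -29) - 13068 = 3672.
|n| = √(11664 + 1679616 + 1679616) = 1836, so the distance is |3672|/1836 = 2.

2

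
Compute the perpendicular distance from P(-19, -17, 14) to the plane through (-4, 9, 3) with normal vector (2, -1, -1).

5√6/2

The plane has equation n·(r − (-4, 9, 3)) = 0, i.e. n·r = -20.
Then n·(-19, -17, 14) - (-20) = -15.
|n| = √(4 + 1 + 1) = √6, so the distance is |-15|/√6 = 15/√6.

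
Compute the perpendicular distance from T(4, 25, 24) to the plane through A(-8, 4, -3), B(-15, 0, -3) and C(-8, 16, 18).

AB = (-7, -4, 0) and AC = (0, 12, 21), so a normal is n = AB × AC = (-84, 147, -84).
Then n·(4, 25, 24) - 1512 = -189.
|n| = √(7056 + 21609 + 7056) = 189, so the distance is |-189|/189 = 1.

1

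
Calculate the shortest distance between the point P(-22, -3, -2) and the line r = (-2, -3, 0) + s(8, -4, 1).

Direction vector d = (8, -4, 1).
AP = (-20, 0, -2); AP·d = -162, |AP|² = 404, |d|² = 81.
distance² = |AP|² − (AP·d)²/|d|² = 404 − 26244/81 = 80, so the distance is 4√5.

4√5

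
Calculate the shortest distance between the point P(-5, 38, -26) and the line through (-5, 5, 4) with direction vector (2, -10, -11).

Direction vector d = (2, -10, -11).
AP = (0, 33, -30), and AP × d = (-663, -60, -66).
|AP × d|² = 447525 and |d|² = 225, so the distance is √(447525/225) = √1989 = 3√221.

3√221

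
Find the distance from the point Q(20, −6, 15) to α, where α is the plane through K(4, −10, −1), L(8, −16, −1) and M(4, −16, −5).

4√22/11

KL = (4, −6, 0) and KM = (0, −6, −4), so a normal is n = KL × KM = (24, 16, −24).
Then n·(20, −6, 15) − (−40) = 64.
|n| = √(576 + 256 + 576) = 8√22, so the distance is |64|/(8√22) = 4√22/11.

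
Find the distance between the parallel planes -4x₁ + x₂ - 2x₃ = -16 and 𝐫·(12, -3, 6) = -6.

Divide the second equation by -3 to match normals: -4x₁ + x₂ - 2x₃ = 2.
With common normal n = (-4, 1, -2) (|n| = √21), the distance is |(-16) − 2|/|n| = 18/√21.

6√21/7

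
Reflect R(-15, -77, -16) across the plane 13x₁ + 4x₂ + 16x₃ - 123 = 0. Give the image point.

(37, -61, 48)

n = (13, 4, 16), |n|² = 441, n·R − 123 = -882, so t = -882/441 = -2.
Foot F = R − (-2)·n = (11, -69, 16); the reflection is 2F − R = (37, -61, 48).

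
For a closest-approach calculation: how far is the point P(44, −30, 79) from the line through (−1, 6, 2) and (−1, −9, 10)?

3√514

A direction vector is d = (0, −15, 8).
AP = (45, −36, 77); AP·d = 1156, |AP|² = 9250, |d|² = 289.
distance² = |AP|² − (AP·d)²/|d|² = 9250 − 1336336/289 = 4626, so the distance is 3√514.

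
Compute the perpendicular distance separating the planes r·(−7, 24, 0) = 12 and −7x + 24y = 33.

21/25

Both planes have normal n = (−7, 24, 0), |n| = 25. Any point on the first plane is at distance |33 − 12|/|n| = 21/25 from the second.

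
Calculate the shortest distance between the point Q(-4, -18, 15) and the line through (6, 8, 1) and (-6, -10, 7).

2√19

A direction vector is d = (-12, -18, 6).
AP = (-10, -26, 14), and AP × d = (96, -108, -132).
|AP × d|² = 38304 and |d|² = 504, so the distance is √(38304/504) = √76 = 2√19.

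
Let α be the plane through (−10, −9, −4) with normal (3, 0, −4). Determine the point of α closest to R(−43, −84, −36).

(-1162/25, -84, -784/25)

n = (3, 0, −4), |n|² = 25, and n·R − (-14) = 29.
t = 29/25, so the foot is R − t·n = (−43, −84, −36) − (29/25)·(3, 0, −4) = (−1162/25, −84, −784/25).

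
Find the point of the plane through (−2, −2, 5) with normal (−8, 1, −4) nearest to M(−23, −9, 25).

(-15, -10, 29)

The perpendicular from M has direction n = (−8, 1, −4): r = (−23, −9, 25) + μ(−8, 1, −4).
Substitute into the plane: n·(M + μn) = -6 gives 75 + 81μ = -6, so μ = -1.
Foot = (−23, −9, 25) + (-1)·(−8, 1, −4) = (−15, −10, 29).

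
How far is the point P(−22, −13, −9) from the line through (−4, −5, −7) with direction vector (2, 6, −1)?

Direction vector d = (2, 6, −1).
AP = (−18, −8, −2), and AP × d = (20, −22, −92).
|AP × d|² = 9348 and |d|² = 41, so the distance is √(9348/41) = √228 = 2√57.

2√57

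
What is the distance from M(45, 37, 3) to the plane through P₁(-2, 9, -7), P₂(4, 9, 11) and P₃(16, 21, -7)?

P₁P₂ = (6, 0, 18) and P₁P₃ = (18, 12, 0), so a normal is n = P₁P₂ × P₁P₃ = (-216, 324, 72).
d = |(-216)·45 + 324·37 + 72·3 − 2844| / √(46656 + 104976 + 5184) = |-360| / 396 = 10/11.

10/11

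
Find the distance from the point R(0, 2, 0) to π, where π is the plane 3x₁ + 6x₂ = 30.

d = |3·0 + 6·2 − 30| / √(9 + 36 + 0) = |-18| / (3√5) = 6√5/5.

6/√5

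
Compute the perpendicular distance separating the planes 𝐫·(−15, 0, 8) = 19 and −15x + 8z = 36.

With common normal n = (−15, 0, 8) (|n| = 17), the distance is |19 − 36|/|n| = 17/17 = 1.

1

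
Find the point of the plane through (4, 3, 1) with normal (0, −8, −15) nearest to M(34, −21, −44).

(34, 3, 1)

The perpendicular from M has direction n = (0, −8, −15): r = (34, −21, −44) + λ(0, −8, −15).
Substitute into the plane: n·(M + λn) = -39 gives 828 + 289λ = -39, so λ = -3.
Foot = (34, −21, −44) + (-3)·(0, −8, −15) = (34, 3, 1).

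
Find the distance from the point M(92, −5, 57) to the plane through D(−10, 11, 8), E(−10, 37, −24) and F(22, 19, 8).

DE = (0, 26, −32) and DF = (32, 8, 0), so a normal is n = DE × DF = (256, −1024, −832).
Then n·(92, −5, 57) − (−20480) = 1728.
|n| = √(65536 + 1048576 + 692224) = 1344, so the distance is |1728|/1344 = 9/7.

9/7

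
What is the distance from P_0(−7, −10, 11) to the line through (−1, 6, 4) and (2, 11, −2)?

√61

A direction vector is d = (3, 5, −6).
AP = (−6, −16, 7), and AP × d = (61, −15, 18).
|AP × d|² = 4270 and |d|² = 70, so the distance is √(4270/70) = √61.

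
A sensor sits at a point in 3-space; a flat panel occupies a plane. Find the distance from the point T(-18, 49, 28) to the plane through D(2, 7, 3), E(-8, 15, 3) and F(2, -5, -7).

20/√77

DE = (-10, 8, 0) and DF = (0, -12, -10), so a normal is n = DE × DF = (-80, -100, 120).
n = (-80, -100, 120); n·P − (-500) = 400; |n| = 20√77; distance = 400/(20√77) = 20√77/77.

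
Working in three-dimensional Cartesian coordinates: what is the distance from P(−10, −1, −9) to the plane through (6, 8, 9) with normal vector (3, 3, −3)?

7√3/3

The plane has equation n·(r − (6, 8, 9)) = 0, i.e. n·r = 15.
d = |3·(-10) + 3·(-1) + (-3)·(-9) − 15| / √(9 + 9 + 9) = |-21| / (3√3) = 7/√3.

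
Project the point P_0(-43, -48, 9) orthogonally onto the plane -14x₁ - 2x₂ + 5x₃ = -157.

(13, -40, -11)

n = (-14, -2, 5), |n|² = 225, and n·P_0 − (-157) = 900.
t = 900/225 = 4, so the foot is P_0 − t·n = (-43, -48, 9) − 4·(-14, -2, 5) = (13, -40, -11).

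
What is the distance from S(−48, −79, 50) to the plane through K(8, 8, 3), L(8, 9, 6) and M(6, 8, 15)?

14√46/23

KL = (0, 1, 3) and KM = (−2, 0, 12), so a normal is n = KL × KM = (12, −6, 2).
Then n·(−48, −79, 50) − 54 = −56.
|n| = √(144 + 36 + 4) = 2√46, so the distance is |-56|/(2√46) = 14√46/23.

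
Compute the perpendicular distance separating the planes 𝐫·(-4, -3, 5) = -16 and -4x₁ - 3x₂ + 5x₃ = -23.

7/(5√2)

With common normal n = (-4, -3, 5) (|n| = 5√2), the distance is |(-16) − (-23)|/|n| = 7/(5√2) = 7√2/10.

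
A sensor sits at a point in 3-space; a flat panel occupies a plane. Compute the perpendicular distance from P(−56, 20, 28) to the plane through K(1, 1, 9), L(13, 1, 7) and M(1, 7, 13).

19√53/53

KL = (12, 0, −2) and KM = (0, 6, 4), so a normal is n = KL × KM = (12, −48, 72).
d = |12·(-56) + (-48)·20 + 72·28 − 612| / √(144 + 2304 + 5184) = |-228| / (12√53) = 19√53/53.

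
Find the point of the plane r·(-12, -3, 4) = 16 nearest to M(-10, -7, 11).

(2, -4, 7)

The perpendicular from M has direction n = (-12, -3, 4): r = (-10, -7, 11) + t(-12, -3, 4).
Substitute into the plane: n·(M + tn) = 16 gives 185 + 169t = 16, so t = -1.
Foot = (-10, -7, 11) + (-1)·(-12, -3, 4) = (2, -4, 7).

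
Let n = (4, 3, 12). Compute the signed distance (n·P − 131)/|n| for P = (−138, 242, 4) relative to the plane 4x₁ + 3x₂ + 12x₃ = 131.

7

n·P − 131 = 91.
|n| = 13, so the signed distance is 91/13 = 7.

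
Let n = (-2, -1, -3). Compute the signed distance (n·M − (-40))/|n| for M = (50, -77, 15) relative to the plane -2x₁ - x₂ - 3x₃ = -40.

-2√14

n·M − (-40) = -28.
|n| = √14, so the signed distance is -2√14.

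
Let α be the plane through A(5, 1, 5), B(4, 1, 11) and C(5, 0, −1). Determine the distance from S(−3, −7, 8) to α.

3/√73

AB = (−1, 0, 6) and AC = (0, −1, −6), so a normal is n = AB × AC = (6, −6, 1).
n = (6, −6, 1); n·P − 29 = 3; |n| = √73; distance = 3/√73.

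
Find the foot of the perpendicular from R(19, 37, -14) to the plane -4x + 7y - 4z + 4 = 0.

The perpendicular from R has direction n = (-4, 7, -4): r = (19, 37, -14) + t(-4, 7, -4).
Substitute into the plane: n·(R + tn) = -4 gives 239 + 81t = -4, so t = -3.
Foot = (19, 37, -14) + (-3)·(-4, 7, -4) = (31, 16, -2).

(31, 16, -2)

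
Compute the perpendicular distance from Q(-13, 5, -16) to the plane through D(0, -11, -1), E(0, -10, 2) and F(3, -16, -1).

2√35/35

DE = (0, 1, 3) and DF = (3, -5, 0), so a normal is n = DE × DF = (15, 9, -3).
n = (15, 9, -3); n·P − (-96) = -6; |n| = 3√35; distance = 6/(3√35) = 2√35/35.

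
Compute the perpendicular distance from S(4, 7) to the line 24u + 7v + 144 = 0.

d = |24·4 + 7·7 − (-144)| / √(576 + 49) = |289|/25 = 289/25.

289/25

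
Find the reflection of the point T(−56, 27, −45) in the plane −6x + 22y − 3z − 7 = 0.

(-32, -61, -33)

With n = (−6, 22, −3), the signed offset is (n·T − 7)/|n|² = 1058/529 = 2.
T' = T − 2t·n = (−56, 27, −45) − 4·(−6, 22, −3) = (−32, −61, −33).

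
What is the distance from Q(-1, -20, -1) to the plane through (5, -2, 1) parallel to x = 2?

Parallel planes share the normal n = (1, 0, 0); since (5, -2, 1) lies on the plane, its equation is x = 5.
Then n·(-1, -20, -1) - 5 = -6.
|n| = √(1 + 0 + 0) = 1, so the distance is |-6|/1 = 6.

6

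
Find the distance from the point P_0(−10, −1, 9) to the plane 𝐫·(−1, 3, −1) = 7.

9√11/11

Normal vector n = (−1, 3, −1), and n·(−10, −1, 9) − 7 = −9.
|n| = √(1 + 9 + 1) = √11, so the distance is |-9|/√11 = 9√11/11.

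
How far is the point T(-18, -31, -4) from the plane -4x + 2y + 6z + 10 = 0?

Normal vector n = (-4, 2, 6), and n·(-18, -31, -4) - (-10) = -4.
|n| = √(16 + 4 + 36) = 2√14, so the distance is |-4|/(2√14) = 2/√14.

√14/7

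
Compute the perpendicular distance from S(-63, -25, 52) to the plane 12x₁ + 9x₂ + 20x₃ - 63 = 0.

4/25

Normal vector n = (12, 9, 20), and n·(-63, -25, 52) - 63 = -4.
|n| = √(144 + 81 + 400) = 25, so the distance is |-4|/25 = 4/25.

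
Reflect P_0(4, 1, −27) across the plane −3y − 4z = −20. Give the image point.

(4, 31, 13)

With n = (0, −3, −4), the signed offset is (n·P_0 − (-20))/|n|² = 125/25 = 5.
P_0' = P_0 − 2t·n = (4, 1, −27) − 10·(0, −3, −4) = (4, 31, 13).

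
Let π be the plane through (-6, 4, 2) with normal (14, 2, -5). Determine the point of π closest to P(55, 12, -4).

(-1, 4, 16)

n = (14, 2, -5), |n|² = 225, and n·P − (-86) = 900.
t = 900/225 = 4, so the foot is P − t·n = (55, 12, -4) − 4·(14, 2, -5) = (-1, 4, 16).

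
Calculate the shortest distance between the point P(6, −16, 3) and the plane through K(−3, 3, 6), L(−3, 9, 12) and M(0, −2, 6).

3/√43

KL = (0, 6, 6) and KM = (3, −5, 0), so a normal is n = KL × KM = (30, 18, −18).
Then n·(6, −16, 3) − (−144) = −18.
|n| = √(900 + 324 + 324) = 6√43, so the distance is |-18|/(6√43) = 3√43/43.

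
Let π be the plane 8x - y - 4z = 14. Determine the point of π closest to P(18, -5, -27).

The perpendicular from P has direction n = (8, -1, -4): r = (18, -5, -27) + λ(8, -1, -4).
Substitute into the plane: n·(P + λn) = 14 gives 257 + 81λ = 14, so λ = -3.
Foot = (18, -5, -27) + (-3)·(8, -1, -4) = (-6, -2, -15).

(-6, -2, -15)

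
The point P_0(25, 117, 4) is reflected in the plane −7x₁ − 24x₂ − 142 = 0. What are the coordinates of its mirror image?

With n = (−7, −24, 0), the signed offset is (n·P_0 − 142)/|n|² = -3125/625 = -5.
P_0' = P_0 − 2t·n = (25, 117, 4) − (-10)·(−7, −24, 0) = (−45, −123, 4).

(-45, -123, 4)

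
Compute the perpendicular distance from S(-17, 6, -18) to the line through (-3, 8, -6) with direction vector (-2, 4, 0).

Direction vector d = (-2, 4, 0).
AP = (-14, -2, -12), and AP × d = (48, 24, -60).
|AP × d|² = 6480 and |d|² = 20, so the distance is √(6480/20) = √324 = 18.

18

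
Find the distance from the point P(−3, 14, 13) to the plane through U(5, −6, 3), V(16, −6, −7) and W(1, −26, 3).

2/3

UV = (11, 0, −10) and UW = (−4, −20, 0), so a normal is n = UV × UW = (−200, 40, −220).
Then n·(−3, 14, 13) − (−1900) = 200.
|n| = √(40000 + 1600 + 48400) = 300, so the distance is |200|/300 = 2/3.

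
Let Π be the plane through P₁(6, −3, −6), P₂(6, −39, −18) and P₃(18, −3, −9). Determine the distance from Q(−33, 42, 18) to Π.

9/13

P₁P₂ = (0, −36, −12) and P₁P₃ = (12, 0, −3), so a normal is n = P₁P₂ × P₁P₃ = (108, −144, 432).
Then n·(−33, 42, 18) − (−1512) = −324.
|n| = √(11664 + 20736 + 186624) = 468, so the distance is |-324|/468 = 9/13.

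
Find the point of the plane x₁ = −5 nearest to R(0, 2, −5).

(-5, 2, -5)

n = (1, 0, 0), |n|² = 1, and n·R − (-5) = 5.
t = 5/1 = 5, so the foot is R − t·n = (0, 2, −5) − 5·(1, 0, 0) = (−5, 2, −5).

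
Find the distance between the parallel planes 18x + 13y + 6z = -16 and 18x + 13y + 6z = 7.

1

Both planes have normal n = (18, 13, 6), |n| = 23. Any point on the first plane is at distance |7 − (-16)|/|n| = 23/23 = 1 from the second.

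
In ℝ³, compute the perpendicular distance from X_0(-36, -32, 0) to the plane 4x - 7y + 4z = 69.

d = |4·(-36) + (-7)·(-32) + 4·0 − 69| / √(16 + 49 + 16) = |11| / 9 = 11/9.

11/9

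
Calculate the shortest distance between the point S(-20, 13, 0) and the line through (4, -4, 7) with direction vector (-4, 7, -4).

Direction vector d = (-4, 7, -4).
AP = (-24, 17, -7), and AP × d = (-19, -68, -100).
|AP × d|² = 14985 and |d|² = 81, so the distance is √(14985/81) = √185.

√185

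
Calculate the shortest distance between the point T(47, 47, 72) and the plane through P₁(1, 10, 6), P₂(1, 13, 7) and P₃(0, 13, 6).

P₁P₂ = (0, 3, 1) and P₁P₃ = (-1, 3, 0), so a normal is n = P₁P₂ × P₁P₃ = (-3, -1, 3).
d = |(-3)·47 + (-1)·47 + 3·72 − 5| / √(9 + 1 + 9) = |23| / √19 = 23/√19.

23√19/19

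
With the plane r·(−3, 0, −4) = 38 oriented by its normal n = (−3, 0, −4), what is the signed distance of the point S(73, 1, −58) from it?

n·S − 38 = -25.
|n| = 5, so the signed distance is -25/5 = -5.

-5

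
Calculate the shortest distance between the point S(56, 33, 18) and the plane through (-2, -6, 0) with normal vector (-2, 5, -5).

11/(3√6)

The plane has equation n·(r − (-2, -6, 0)) = 0, i.e. n·r = -26.
n = (-2, 5, -5); n·P − (-26) = -11; |n| = 3√6; distance = 11/(3√6) = 11√6/18.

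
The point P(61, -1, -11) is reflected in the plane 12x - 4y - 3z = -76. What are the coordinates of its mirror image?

(-59, 39, 19)

n = (12, -4, -3), |n|² = 169, n·P − (-76) = 845, so t = 845/169 = 5.
Foot F = P − 5·n = (1, 19, 4); the reflection is 2F − P = (-59, 39, 19).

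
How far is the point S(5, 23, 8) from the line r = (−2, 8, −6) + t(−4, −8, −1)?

Direction vector d = (−4, −8, −1).
AP = (7, 15, 14); AP·d = -162, |AP|² = 470, |d|² = 81.
distance² = |AP|² − (AP·d)²/|d|² = 470 − 26244/81 = 146, so the distance is √146.

√146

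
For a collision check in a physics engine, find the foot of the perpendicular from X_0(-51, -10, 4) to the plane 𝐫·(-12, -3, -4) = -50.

(-3, 2, 20)

The perpendicular from X_0 has direction n = (-12, -3, -4): r = (-51, -10, 4) + μ(-12, -3, -4).
Substitute into the plane: n·(X_0 + μn) = -50 gives 626 + 169μ = -50, so μ = -4.
Foot = (-51, -10, 4) + (-4)·(-12, -3, -4) = (-3, 2, 20).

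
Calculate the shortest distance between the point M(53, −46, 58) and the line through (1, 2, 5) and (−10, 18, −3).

A direction vector is d = (−11, 16, −8).
AP = (52, −48, 53); AP·d = -1764, |AP|² = 7817, |d|² = 441.
distance² = |AP|² − (AP·d)²/|d|² = 7817 − 3111696/441 = 761, so the distance is √761.

√761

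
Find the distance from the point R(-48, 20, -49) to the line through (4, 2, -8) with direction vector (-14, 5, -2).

√1109

Direction vector d = (-14, 5, -2).
AP = (-52, 18, -41); AP·d = 900, |AP|² = 4709, |d|² = 225.
distance² = |AP|² − (AP·d)²/|d|² = 4709 − 810000/225 = 1109, so the distance is √1109.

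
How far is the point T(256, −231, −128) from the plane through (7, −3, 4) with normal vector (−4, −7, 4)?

The plane has equation n·(r − (7, −3, 4)) = 0, i.e. n·r = 9.
Then n·(256, −231, −128) − 9 = 72.
|n| = √(16 + 49 + 16) = 9, so the distance is |72|/9 = 8.

8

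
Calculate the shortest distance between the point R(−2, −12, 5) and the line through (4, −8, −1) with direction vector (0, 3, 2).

2√22

Direction vector d = (0, 3, 2).
AP = (−6, −4, 6), and AP × d = (−26, 12, −18).
|AP × d|² = 1144 and |d|² = 13, so the distance is √(1144/13) = √88 = 2√22.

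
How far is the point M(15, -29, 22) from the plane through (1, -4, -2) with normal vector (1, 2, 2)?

The plane has equation n·(r − (1, -4, -2)) = 0, i.e. n·r = -11.
n = (1, 2, 2); n·P − (-11) = 12; |n| = 3; distance = 12/3 = 4.

4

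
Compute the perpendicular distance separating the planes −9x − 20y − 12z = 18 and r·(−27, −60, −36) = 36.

Divide the second equation by 3 to match normals: −9x − 20y − 12z = 12.
With common normal n = (−9, −20, −12) (|n| = 25), the distance is |18 − 12|/|n| = 6/25.

6/25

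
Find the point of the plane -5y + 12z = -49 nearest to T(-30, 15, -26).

n = (0, -5, 12), |n|² = 169, and n·T − (-49) = -338.
t = -338/169 = -2, so the foot is T − t·n = (-30, 15, -26) − (-2)·(0, -5, 12) = (-30, 5, -2).

(-30, 5, -2)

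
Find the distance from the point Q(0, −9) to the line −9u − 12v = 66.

d = |(-9)·0 + (-12)·(-9) − 66| / √(81 + 144) = |42|/15 = 14/5.

14/5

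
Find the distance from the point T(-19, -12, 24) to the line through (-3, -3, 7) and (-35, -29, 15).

√185

A direction vector is d = (-32, -26, 8).
AP = (-16, -9, 17), and AP × d = (370, -416, 128).
|AP × d|² = 326340 and |d|² = 1764, so the distance is √(326340/1764) = √185.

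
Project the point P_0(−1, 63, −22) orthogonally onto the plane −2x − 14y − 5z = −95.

(-7, 21, -37)

n = (−2, −14, −5), |n|² = 225, and n·P_0 − (-95) = -675.
t = -675/225 = -3, so the foot is P_0 − t·n = (−1, 63, −22) − (-3)·(−2, −14, −5) = (−7, 21, −37).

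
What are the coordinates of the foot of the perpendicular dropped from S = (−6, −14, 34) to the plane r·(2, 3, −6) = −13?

n = (2, 3, −6), |n|² = 49, and n·S − (-13) = -245.
t = -245/49 = -5, so the foot is S − t·n = (−6, −14, 34) − (-5)·(2, 3, −6) = (4, 1, 4).

(4, 1, 4)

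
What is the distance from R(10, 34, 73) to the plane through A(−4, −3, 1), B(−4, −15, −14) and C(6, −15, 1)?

AB = (0, −12, −15) and AC = (10, −12, 0), so a normal is n = AB × AC = (−180, −150, 120).
n = (−180, −150, 120); n·P − 1290 = 570; |n| = 30√77; distance = 570/(30√77) = 19√77/77.

19√77/77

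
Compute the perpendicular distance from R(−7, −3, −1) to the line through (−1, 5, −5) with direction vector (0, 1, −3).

2√19

Direction vector d = (0, 1, −3).
AP = (−6, −8, 4), and AP × d = (20, −18, −6).
|AP × d|² = 760 and |d|² = 10, so the distance is √(760/10) = √76 = 2√19.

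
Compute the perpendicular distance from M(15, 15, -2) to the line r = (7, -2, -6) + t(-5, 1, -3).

Direction vector d = (-5, 1, -3).
AP = (8, 17, 4), and AP × d = (-55, 4, 93).
|AP × d|² = 11690 and |d|² = 35, so the distance is √(11690/35) = √334.

√334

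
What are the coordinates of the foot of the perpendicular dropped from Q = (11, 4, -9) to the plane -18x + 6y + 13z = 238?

n = (-18, 6, 13), |n|² = 529, and n·Q − 238 = -529.
t = -529/529 = -1, so the foot is Q − t·n = (11, 4, -9) − (-1)·(-18, 6, 13) = (-7, 10, 4).

(-7, 10, 4)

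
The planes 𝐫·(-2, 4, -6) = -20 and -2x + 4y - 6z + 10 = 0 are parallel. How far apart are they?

Both planes have normal n = (-2, 4, -6), |n| = 2√14. Any point on the first plane is at distance |(-10) − (-20)|/|n| = 10/(2√14) = 5/√14 from the second.

5√14/14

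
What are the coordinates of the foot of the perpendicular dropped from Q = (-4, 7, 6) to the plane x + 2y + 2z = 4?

n = (1, 2, 2), |n|² = 9, and n·Q − 4 = 18.
t = 18/9 = 2, so the foot is Q − t·n = (-4, 7, 6) − 2·(1, 2, 2) = (-6, 3, 2).

(-6, 3, 2)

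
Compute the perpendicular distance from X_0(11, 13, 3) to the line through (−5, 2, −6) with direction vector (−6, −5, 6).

Direction vector d = (−6, −5, 6).
AP = (16, 11, 9); AP·d = -97, |AP|² = 458, |d|² = 97.
distance² = |AP|² − (AP·d)²/|d|² = 458 − 9409/97 = 361, so the distance is 19.

19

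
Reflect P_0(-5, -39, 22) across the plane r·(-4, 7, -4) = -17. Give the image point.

(-37, 17, -10)

With n = (-4, 7, -4), the signed offset is (n·P_0 − (-17))/|n|² = -324/81 = -4.
P_0' = P_0 − 2t·n = (-5, -39, 22) − (-8)·(-4, 7, -4) = (-37, 17, -10).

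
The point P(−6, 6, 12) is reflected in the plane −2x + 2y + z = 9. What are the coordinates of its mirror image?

n = (−2, 2, 1), |n|² = 9, n·P − 9 = 27, so t = 27/9 = 3.
Foot F = P − 3·n = (0, 0, 9); the reflection is 2F − P = (6, −6, 6).

(6, -6, 6)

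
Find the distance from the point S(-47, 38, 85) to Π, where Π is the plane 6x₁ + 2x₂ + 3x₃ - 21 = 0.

d = |6·(-47) + 2·38 + 3·85 − 21| / √(36 + 4 + 9) = |28| / 7 = 4.

4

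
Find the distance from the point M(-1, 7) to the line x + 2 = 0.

1

The normal to the line is n = (1, 0) with |n| = 1.
|n·M − (-2)| = |-1 − (-2)| = 1, so the distance is 1/1 = 1.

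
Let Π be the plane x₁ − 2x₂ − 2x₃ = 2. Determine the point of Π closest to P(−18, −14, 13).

n = (1, −2, −2), |n|² = 9, and n·P − 2 = -18.
t = -18/9 = -2, so the foot is P − t·n = (−18, −14, 13) − (-2)·(1, −2, −2) = (−16, −18, 9).

(-16, -18, 9)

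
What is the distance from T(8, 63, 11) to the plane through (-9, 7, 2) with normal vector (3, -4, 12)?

The plane has equation n·(r − (-9, 7, 2)) = 0, i.e. n·r = -31.
n = (3, -4, 12); n·P − (-31) = -65; |n| = 13; distance = 65/13 = 5.

5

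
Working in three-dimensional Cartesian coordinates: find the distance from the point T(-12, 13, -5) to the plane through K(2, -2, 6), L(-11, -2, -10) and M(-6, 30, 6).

KL = (-13, 0, -16) and KM = (-8, 32, 0), so a normal is n = KL × KM = (512, 128, -416).
Then n·(-12, 13, -5) - (-1728) = -672.
|n| = √(262144 + 16384 + 173056) = 672, so the distance is |-672|/672 = 1.

1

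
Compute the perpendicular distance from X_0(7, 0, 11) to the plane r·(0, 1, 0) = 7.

Normal vector n = (0, 1, 0), and n·(7, 0, 11) - 7 = -7.
|n| = √(0 + 1 + 0) = 1, so the distance is |-7|/1 = 7.

7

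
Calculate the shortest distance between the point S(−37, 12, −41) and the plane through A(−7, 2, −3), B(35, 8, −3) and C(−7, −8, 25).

2/3

AB = (42, 6, 0) and AC = (0, −10, 28), so a normal is n = AB × AC = (168, −1176, −420).
Then n·(−37, 12, −41) − (−2268) = −840.
|n| = √(28224 + 1382976 + 176400) = 1260, so the distance is |-840|/1260 = 2/3.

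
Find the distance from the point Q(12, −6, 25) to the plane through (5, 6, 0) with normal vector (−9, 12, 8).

The plane has equation n·(r − (5, 6, 0)) = 0, i.e. n·r = 27.
d = |(-9)·12 + 12·(-6) + 8·25 − 27| / √(81 + 144 + 64) = |-7| / 17 = 7/17.

7/17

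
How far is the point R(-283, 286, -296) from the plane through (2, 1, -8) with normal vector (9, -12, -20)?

9

The plane has equation n·(r − (2, 1, -8)) = 0, i.e. n·r = 166.
Then n·(-283, 286, -296) - 166 = -225.
|n| = √(81 + 144 + 400) = 25, so the distance is |-225|/25 = 9.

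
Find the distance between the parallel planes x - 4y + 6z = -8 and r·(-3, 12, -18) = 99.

Divide the second equation by -3 to match normals: x - 4y + 6z = -33.
Both planes have normal n = (1, -4, 6), |n| = √53. Any point on the first plane is at distance |(-33) − (-8)|/|n| = 25/√53 from the second.

25√53/53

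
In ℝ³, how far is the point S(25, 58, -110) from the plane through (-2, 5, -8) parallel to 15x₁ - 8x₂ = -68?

19/17

Parallel planes share the normal n = (15, -8, 0); since (-2, 5, -8) lies on the plane, its equation is 15x₁ - 8x₂ = -70.
d = |15·25 + (-8)·58 − (-70)| / √(225 + 64 + 0) = |-19| / 17 = 19/17.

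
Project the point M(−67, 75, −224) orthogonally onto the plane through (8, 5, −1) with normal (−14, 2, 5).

(-187/3, 223/3, -677/3)

n = (−14, 2, 5), |n|² = 225, and n·M − (-107) = 75.
t = 75/225 = 1/3, so the foot is M − t·n = (−67, 75, −224) − (1/3)·(−14, 2, 5) = (−187/3, 223/3, −677/3).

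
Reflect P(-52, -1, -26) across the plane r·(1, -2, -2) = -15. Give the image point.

n = (1, -2, -2), |n|² = 9, n·P − (-15) = 17, so t = 17/9.
Foot F = P − (17/9)·n = (-485/9, 25/9, -200/9); the reflection is 2F − P = (-502/9, 59/9, -166/9).

(-502/9, 59/9, -166/9)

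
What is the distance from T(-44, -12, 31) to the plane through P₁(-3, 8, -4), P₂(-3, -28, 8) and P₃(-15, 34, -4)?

1

P₁P₂ = (0, -36, 12) and P₁P₃ = (-12, 26, 0), so a normal is n = P₁P₂ × P₁P₃ = (-312, -144, -432).
Then n·(-44, -12, 31) - 1512 = 552.
|n| = √(97344 + 20736 + 186624) = 552, so the distance is |552|/552 = 1.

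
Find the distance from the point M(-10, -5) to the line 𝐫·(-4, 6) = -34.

22/√13

The normal to the line is n = (-4, 6) with |n| = 2√13.
|n·M − (-34)| = |10 − (-34)| = 44, so the distance is 44/(2√13) = 22/√13.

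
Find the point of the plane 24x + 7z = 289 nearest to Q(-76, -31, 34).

n = (24, 0, 7), |n|² = 625, and n·Q − 289 = -1875.
t = -1875/625 = -3, so the foot is Q − t·n = (-76, -31, 34) − (-3)·(24, 0, 7) = (-4, -31, 55).

(-4, -31, 55)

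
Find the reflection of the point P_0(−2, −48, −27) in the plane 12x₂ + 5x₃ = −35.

With n = (0, 12, 5), the signed offset is (n·P_0 − (-35))/|n|² = -676/169 = -4.
P_0' = P_0 − 2t·n = (−2, −48, −27) − (-8)·(0, 12, 5) = (−2, 48, 13).

(-2, 48, 13)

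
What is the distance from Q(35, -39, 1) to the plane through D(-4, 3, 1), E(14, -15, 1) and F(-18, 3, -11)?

18/11

DE = (18, -18, 0) and DF = (-14, 0, -12), so a normal is n = DE × DF = (216, 216, -252).
d = |216·35 + 216·(-39) + (-252)·1 − (-468)| / √(46656 + 46656 + 63504) = |-648| / 396 = 18/11.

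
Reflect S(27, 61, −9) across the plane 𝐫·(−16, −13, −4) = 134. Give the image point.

With n = (−16, −13, −4), the signed offset is (n·S − 134)/|n|² = -1323/441 = -3.
S' = S − 2t·n = (27, 61, −9) − (-6)·(−16, −13, −4) = (−69, −17, −33).

(-69, -17, -33)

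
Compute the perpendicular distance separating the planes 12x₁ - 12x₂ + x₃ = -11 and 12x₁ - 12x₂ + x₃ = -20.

9/17

With common normal n = (12, -12, 1) (|n| = 17), the distance is |(-11) − (-20)|/|n| = 9/17.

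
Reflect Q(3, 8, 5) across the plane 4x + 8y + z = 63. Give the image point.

(11/9, 40/9, 41/9)

n = (4, 8, 1), |n|² = 81, n·Q − 63 = 18, so t = 18/81 = 2/9.
Foot F = Q − (2/9)·n = (19/9, 56/9, 43/9); the reflection is 2F − Q = (11/9, 40/9, 41/9).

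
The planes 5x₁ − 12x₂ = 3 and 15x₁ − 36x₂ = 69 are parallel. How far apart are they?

20/13

Divide the second equation by 3 to match normals: 5x₁ − 12x₂ = 23.
Both planes have normal n = (5, −12, 0), |n| = 13. Any point on the first plane is at distance |23 − 3|/|n| = 20/13 from the second.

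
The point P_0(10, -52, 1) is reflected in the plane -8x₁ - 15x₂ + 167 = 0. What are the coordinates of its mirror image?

(58, 38, 1)

n = (-8, -15, 0), |n|² = 289, n·P_0 − (-167) = 867, so t = 867/289 = 3.
Foot F = P_0 − 3·n = (34, -7, 1); the reflection is 2F − P_0 = (58, 38, 1).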